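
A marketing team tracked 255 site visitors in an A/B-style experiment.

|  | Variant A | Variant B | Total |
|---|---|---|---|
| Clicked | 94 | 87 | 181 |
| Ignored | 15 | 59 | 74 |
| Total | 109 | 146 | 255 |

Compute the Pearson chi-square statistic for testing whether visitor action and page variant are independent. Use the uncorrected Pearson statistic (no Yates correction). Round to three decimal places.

21.517

Grand total N = 255.
Expected counts (row total × column total / N):
  Clicked, Variant A: 181×109/255 = 77.36863
  Clicked, Variant B: 181×146/255 = 103.63137
  Ignored, Variant A: 74×109/255 = 31.63137
  Ignored, Variant B: 74×146/255 = 42.36863
Contributions (O − E)²/E:
  (94 − 77.36863)²/77.36863 = 3.5751
  (87 − 103.63137)²/103.63137 = 2.6691
  (15 − 31.63137)²/31.63137 = 8.7446
  (59 − 42.36863)²/42.36863 = 6.5285
χ² = 3.5751 + 2.6691 + 8.7446 + 6.5285 = 21.517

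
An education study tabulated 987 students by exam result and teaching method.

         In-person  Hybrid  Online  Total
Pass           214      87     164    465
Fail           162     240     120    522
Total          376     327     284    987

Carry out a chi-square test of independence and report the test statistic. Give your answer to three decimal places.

Grand total N = 987.
Expected counts (row total × column total / N):
  Pass, In-person: 465×376/987 = 177.1429
  Pass, Hybrid: 465×327/987 = 154.0578
  Pass, Online: 465×284/987 = 133.7994
  Fail, In-person: 522×376/987 = 198.8571
  Fail, Hybrid: 522×327/987 = 172.9422
  Fail, Online: 522×284/987 = 150.2006
Contributions (O − E)²/E:
  (214 − 177.1429)²/177.1429 = 7.6686
  (87 − 154.0578)²/154.0578 = 29.1887
  (164 − 133.7994)²/133.7994 = 6.8167
  (162 − 198.8571)²/198.8571 = 6.8313
  (240 − 172.9422)²/172.9422 = 26.0015
  (120 − 150.2006)²/150.2006 = 6.0724
χ² = 7.6686 + 29.1887 + 6.8167 + 6.8313 + 26.0015 + 6.0724 = 82.579

82.579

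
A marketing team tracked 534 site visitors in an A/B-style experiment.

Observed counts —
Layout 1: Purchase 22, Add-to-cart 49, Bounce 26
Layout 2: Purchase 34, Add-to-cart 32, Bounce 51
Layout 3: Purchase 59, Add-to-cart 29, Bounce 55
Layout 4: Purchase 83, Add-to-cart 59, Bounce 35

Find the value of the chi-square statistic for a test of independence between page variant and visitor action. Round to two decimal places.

Row totals: 97, 117, 143, 177. Column totals: 198, 169, 167. Grand total N = 534.
Expected counts (row total × column total / N):
  Layout 1, Purchase: 97×198/534 = 35.9663
  Layout 1, Add-to-cart: 97×169/534 = 30.6985
  Layout 1, Bounce: 97×167/534 = 30.3352
  Layout 2, Purchase: 117×198/534 = 43.3820
  Layout 2, Add-to-cart: 117×169/534 = 37.0281
  Layout 2, Bounce: 117×167/534 = 36.5899
  Layout 3, Purchase: 143×198/534 = 53.0225
  Layout 3, Add-to-cart: 143×169/534 = 45.2566
  Layout 3, Bounce: 143×167/534 = 44.7210
  Layout 4, Purchase: 177×198/534 = 65.6292
  Layout 4, Add-to-cart: 177×169/534 = 56.0169
  Layout 4, Bounce: 177×167/534 = 55.3539
Contributions (O − E)²/E:
  (22 − 35.9663)²/35.9663 = 5.4233
  (49 − 30.6985)²/30.6985 = 10.9108
  (26 − 30.3352)²/30.3352 = 0.6195
  (34 − 43.3820)²/43.3820 = 2.0290
  (32 − 37.0281)²/37.0281 = 0.6828
  (51 − 36.5899)²/36.5899 = 5.6751
  (59 − 53.0225)²/53.0225 = 0.6739
  (29 − 45.2566)²/45.2566 = 5.8395
  (55 − 44.7210)²/44.7210 = 2.3626
  (83 − 65.6292)²/65.6292 = 4.5977
  (59 − 56.0169)²/56.0169 = 0.1589
  (35 − 55.3539)²/55.3539 = 7.4842
χ² = 5.4233 + 10.9108 + 0.6195 + 2.0290 + 0.6828 + 5.6751 + 0.6739 + 5.8395 + 2.3626 + 4.5977 + 0.1589 + 7.4842 = 46.46

46.46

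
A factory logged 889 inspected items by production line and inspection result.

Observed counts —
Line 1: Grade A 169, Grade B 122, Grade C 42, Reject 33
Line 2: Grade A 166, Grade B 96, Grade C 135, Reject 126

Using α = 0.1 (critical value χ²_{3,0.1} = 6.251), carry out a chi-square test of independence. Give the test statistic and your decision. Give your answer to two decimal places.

Row totals: 366, 523. Column totals: 335, 218, 177, 159. Grand total N = 889.
Expected counts (row total × column total / N):
  Line 1, Grade A: 366×335/889 = 137.919
  Line 1, Grade B: 366×218/889 = 89.750
  Line 1, Grade C: 366×177/889 = 72.871
  Line 1, Reject: 366×159/889 = 65.460
  Line 2, Grade A: 523×335/889 = 197.081
  Line 2, Grade B: 523×218/889 = 128.250
  Line 2, Grade C: 523×177/889 = 104.129
  Line 2, Reject: 523×159/889 = 93.540
Contributions (O − E)²/E:
  (169 − 137.919)²/137.919 = 7.0043
  (122 − 89.750)²/89.750 = 11.5884
  (42 − 72.871)²/72.871 = 13.0782
  (33 − 65.460)²/65.460 = 16.0961
  (166 − 197.081)²/197.081 = 4.9017
  (96 − 128.250)²/128.250 = 8.1096
  (135 − 104.129)²/104.129 = 9.1523
  (126 − 93.540)²/93.540 = 11.2642
χ² = 7.0043 + 11.5884 + 13.0782 + 16.0961 + 4.9017 + 8.1096 + 9.1523 + 11.2642 = 81.19
df = (2−1)(4−1) = 3. Since 81.19 > 6.251, reject the null hypothesis of independence at α = 0.1.

81.19; reject H₀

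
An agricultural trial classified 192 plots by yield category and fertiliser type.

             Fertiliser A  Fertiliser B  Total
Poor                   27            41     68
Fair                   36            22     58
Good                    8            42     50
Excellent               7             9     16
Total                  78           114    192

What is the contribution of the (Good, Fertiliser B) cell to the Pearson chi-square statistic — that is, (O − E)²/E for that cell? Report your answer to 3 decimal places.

5.106

Row total (Good) = 50; column total (Fertiliser B) = 114; N = 192.
Expected count E = 50 × 114 / 192 = 29.6875.
Contribution = (O − E)²/E = (42 − 29.6875)² / 29.6875 = 5.106.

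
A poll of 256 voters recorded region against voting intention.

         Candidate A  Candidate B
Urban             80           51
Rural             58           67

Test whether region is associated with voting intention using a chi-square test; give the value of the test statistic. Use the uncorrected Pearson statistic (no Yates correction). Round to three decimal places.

5.539

Row totals: 131, 125. Column totals: 138, 118. Grand total N = 256.
Expected counts (row total × column total / N):
  Urban, Candidate A: 131×138/256 = 70.6172
  Urban, Candidate B: 131×118/256 = 60.3828
  Rural, Candidate A: 125×138/256 = 67.3828
  Rural, Candidate B: 125×118/256 = 57.6172
Contributions (O − E)²/E:
  (80 − 70.6172)²/70.6172 = 1.2467
  (51 − 60.3828)²/60.3828 = 1.4580
  (58 − 67.3828)²/67.3828 = 1.3065
  (67 − 57.6172)²/57.6172 = 1.5280
χ² = 1.2467 + 1.4580 + 1.3065 + 1.5280 = 5.539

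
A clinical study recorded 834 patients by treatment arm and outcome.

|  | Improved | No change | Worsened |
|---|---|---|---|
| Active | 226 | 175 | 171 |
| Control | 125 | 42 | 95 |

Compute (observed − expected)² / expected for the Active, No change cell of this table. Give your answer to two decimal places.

Row total (Active) = 572; column total (No change) = 217; N = 834.
Expected count E = 572 × 217 / 834 = 148.830.
Contribution = (O − E)²/E = (175 − 148.830)² / 148.830 = 4.60.

4.60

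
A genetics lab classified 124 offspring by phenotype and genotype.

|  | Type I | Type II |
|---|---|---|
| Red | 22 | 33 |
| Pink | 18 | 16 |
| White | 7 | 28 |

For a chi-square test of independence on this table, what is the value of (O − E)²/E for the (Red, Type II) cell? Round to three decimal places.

Row total (Red) = 55; column total (Type II) = 77; N = 124.
Expected count E = 55 × 77 / 124 = 34.1532.
Contribution = (O − E)²/E = (33 − 34.1532)² / 34.1532 = 0.039.

0.039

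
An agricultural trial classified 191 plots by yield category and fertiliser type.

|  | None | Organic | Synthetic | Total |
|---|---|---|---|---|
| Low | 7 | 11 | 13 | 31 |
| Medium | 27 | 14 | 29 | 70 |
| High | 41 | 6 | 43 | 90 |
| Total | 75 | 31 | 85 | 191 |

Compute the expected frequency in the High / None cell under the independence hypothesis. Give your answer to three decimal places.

35.340

Row total (High) = 90; column total (None) = 75; grand total N = 191.
Expected count = (row total × column total) / N = 90 × 75 / 191 = 35.340.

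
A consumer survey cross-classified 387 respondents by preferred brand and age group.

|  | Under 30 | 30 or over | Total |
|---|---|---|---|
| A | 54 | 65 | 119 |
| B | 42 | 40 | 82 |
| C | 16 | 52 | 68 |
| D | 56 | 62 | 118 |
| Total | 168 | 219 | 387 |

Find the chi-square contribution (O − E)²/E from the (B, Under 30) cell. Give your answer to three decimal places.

Row total (B) = 82; column total (Under 30) = 168; N = 387.
Expected count E = 82 × 168 / 387 = 35.5969.
Contribution = (O − E)²/E = (42 − 35.5969)² / 35.5969 = 1.152.

1.152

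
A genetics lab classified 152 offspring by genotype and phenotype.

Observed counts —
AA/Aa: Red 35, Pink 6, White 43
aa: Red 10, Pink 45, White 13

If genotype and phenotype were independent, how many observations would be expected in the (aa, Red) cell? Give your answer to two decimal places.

Row total (aa) = 68; column total (Red) = 45; grand total N = 152.
Expected count = (row total × column total) / N = 68 × 45 / 152 = 20.13.

20.13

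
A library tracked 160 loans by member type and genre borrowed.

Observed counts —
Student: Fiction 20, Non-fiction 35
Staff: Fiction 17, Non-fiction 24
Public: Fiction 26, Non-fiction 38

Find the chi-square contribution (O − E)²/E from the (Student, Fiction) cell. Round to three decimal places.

Row total (Student) = 55; column total (Fiction) = 63; N = 160.
Expected count E = 55 × 63 / 160 = 21.6562.
Contribution = (O − E)²/E = (20 − 21.6562)² / 21.6562 = 0.127.

0.127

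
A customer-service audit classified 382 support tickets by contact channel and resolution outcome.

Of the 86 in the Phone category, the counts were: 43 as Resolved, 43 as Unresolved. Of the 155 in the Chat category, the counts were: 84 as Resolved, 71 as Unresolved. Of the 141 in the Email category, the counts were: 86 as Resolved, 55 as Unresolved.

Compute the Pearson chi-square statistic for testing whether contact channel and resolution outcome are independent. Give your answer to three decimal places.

2.876

Row totals: 86, 155, 141. Column totals: 213, 169. Grand total N = 382.
Expected counts (row total × column total / N):
  Phone, Resolved: 86×213/382 = 47.9529
  Phone, Unresolved: 86×169/382 = 38.0471
  Chat, Resolved: 155×213/382 = 86.4267
  Chat, Unresolved: 155×169/382 = 68.5733
  Email, Resolved: 141×213/382 = 78.6204
  Email, Unresolved: 141×169/382 = 62.3796
Contributions (O − E)²/E:
  (43 − 47.9529)²/47.9529 = 0.5116
  (43 − 38.0471)²/38.0471 = 0.6448
  (84 − 86.4267)²/86.4267 = 0.0681
  (71 − 68.5733)²/68.5733 = 0.0859
  (86 − 78.6204)²/78.6204 = 0.6927
  (55 − 62.3796)²/62.3796 = 0.8730
χ² = 0.5116 + 0.6448 + 0.0681 + 0.0859 + 0.6927 + 0.8730 = 2.876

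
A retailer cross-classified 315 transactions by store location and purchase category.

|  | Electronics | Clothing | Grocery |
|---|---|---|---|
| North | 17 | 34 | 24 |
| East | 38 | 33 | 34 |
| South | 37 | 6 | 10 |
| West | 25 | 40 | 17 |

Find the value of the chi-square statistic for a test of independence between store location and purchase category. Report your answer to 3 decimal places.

39.942

Row totals: 75, 105, 53, 82. Column totals: 117, 113, 85. Grand total N = 315.
Expected counts (row total × column total / N):
  North, Electronics: 75×117/315 = 27.85714
  North, Clothing: 75×113/315 = 26.90476
  North, Grocery: 75×85/315 = 20.23810
  East, Electronics: 105×117/315 = 39.00000
  East, Clothing: 105×113/315 = 37.66667
  East, Grocery: 105×85/315 = 28.33333
  South, Electronics: 53×117/315 = 19.68571
  South, Clothing: 53×113/315 = 19.01270
  South, Grocery: 53×85/315 = 14.30159
  West, Electronics: 82×117/315 = 30.45714
  West, Clothing: 82×113/315 = 29.41587
  West, Grocery: 82×85/315 = 22.12698
Contributions (O − E)²/E:
  (17 − 27.85714)²/27.85714 = 4.2315
  (34 − 26.90476)²/26.90476 = 1.8711
  (24 − 20.23810)²/20.23810 = 0.6993
  (38 − 39.00000)²/39.00000 = 0.0256
  (33 − 37.66667)²/37.66667 = 0.5782
  (34 − 28.33333)²/28.33333 = 1.1333
  (37 − 19.68571)²/19.68571 = 15.2285
  (6 − 19.01270)²/19.01270 = 8.9062
  (10 − 14.30159)²/14.30159 = 1.2938
  (25 − 30.45714)²/30.45714 = 0.9778
  (40 − 29.41587)²/29.41587 = 3.8083
  (17 − 22.12698)²/22.12698 = 1.1880
χ² = 4.2315 + 1.8711 + 0.6993 + 0.0256 + 0.5782 + 1.1333 + 15.2285 + 8.9062 + 1.2938 + 0.9778 + 3.8083 + 1.1880 = 39.942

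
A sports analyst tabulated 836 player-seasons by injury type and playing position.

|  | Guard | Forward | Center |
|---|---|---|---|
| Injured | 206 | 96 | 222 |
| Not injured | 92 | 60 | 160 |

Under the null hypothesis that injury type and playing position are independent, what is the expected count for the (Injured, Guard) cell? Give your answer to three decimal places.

Row total (Injured) = 524; column total (Guard) = 298; grand total N = 836.
Expected count = (row total × column total) / N = 524 × 298 / 836 = 186.785.

186.785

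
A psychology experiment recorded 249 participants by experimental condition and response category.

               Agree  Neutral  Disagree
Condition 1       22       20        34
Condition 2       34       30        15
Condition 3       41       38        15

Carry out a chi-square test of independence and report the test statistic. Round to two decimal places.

Row totals: 76, 79, 94. Column totals: 97, 88, 64. Grand total N = 249.
Expected counts (row total × column total / N):
  Condition 1, Agree: 76×97/249 = 29.6064
  Condition 1, Neutral: 76×88/249 = 26.8594
  Condition 1, Disagree: 76×64/249 = 19.5341
  Condition 2, Agree: 79×97/249 = 30.7751
  Condition 2, Neutral: 79×88/249 = 27.9197
  Condition 2, Disagree: 79×64/249 = 20.3052
  Condition 3, Agree: 94×97/249 = 36.6185
  Condition 3, Neutral: 94×88/249 = 33.2209
  Condition 3, Disagree: 94×64/249 = 24.1606
Contributions (O − E)²/E:
  (22 − 29.6064)²/29.6064 = 1.9542
  (20 − 26.8594)²/26.8594 = 1.7518
  (34 − 19.5341)²/19.5341 = 10.7127
  (34 − 30.7751)²/30.7751 = 0.3379
  (30 − 27.9197)²/27.9197 = 0.1550
  (15 − 20.3052)²/20.3052 = 1.3861
  (41 − 36.6185)²/36.6185 = 0.5243
  (38 − 33.2209)²/33.2209 = 0.6875
  (15 − 24.1606)²/24.1606 = 3.4733
χ² = 1.9542 + 1.7518 + 10.7127 + 0.3379 + 0.1550 + 1.3861 + 0.5243 + 0.6875 + 3.4733 = 20.98

20.98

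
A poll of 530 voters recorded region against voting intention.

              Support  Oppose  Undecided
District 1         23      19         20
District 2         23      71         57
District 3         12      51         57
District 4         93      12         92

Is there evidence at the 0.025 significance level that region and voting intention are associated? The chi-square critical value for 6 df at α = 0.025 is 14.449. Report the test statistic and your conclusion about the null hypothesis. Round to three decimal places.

113.825; reject H₀

Row totals: 62, 151, 120, 197. Column totals: 151, 153, 226. Grand total N = 530.
Expected counts (row total × column total / N):
  District 1, Support: 62×151/530 = 17.6642
  District 1, Oppose: 62×153/530 = 17.8981
  District 1, Undecided: 62×226/530 = 26.4377
  District 2, Support: 151×151/530 = 43.0208
  District 2, Oppose: 151×153/530 = 43.5906
  District 2, Undecided: 151×226/530 = 64.3887
  District 3, Support: 120×151/530 = 34.1887
  District 3, Oppose: 120×153/530 = 34.6415
  District 3, Undecided: 120×226/530 = 51.1698
  District 4, Support: 197×151/530 = 56.1264
  District 4, Oppose: 197×153/530 = 56.8698
  District 4, Undecided: 197×226/530 = 84.0038
Contributions (O − E)²/E:
  (23 − 17.6642)²/17.6642 = 1.6118
  (19 − 17.8981)²/17.8981 = 0.0678
  (20 − 26.4377)²/26.4377 = 1.5676
  (23 − 43.0208)²/43.0208 = 9.3172
  (71 − 43.5906)²/43.5906 = 17.2348
  (57 − 64.3887)²/64.3887 = 0.8479
  (12 − 34.1887)²/34.1887 = 14.4006
  (51 − 34.6415)²/34.6415 = 7.7249
  (57 − 51.1698)²/51.1698 = 0.6643
  (93 − 56.1264)²/56.1264 = 24.2250
  (12 − 56.8698)²/56.8698 = 35.4019
  (92 − 84.0038)²/84.0038 = 0.7611
χ² = 1.6118 + 0.0678 + 1.5676 + 9.3172 + 17.2348 + 0.8479 + 14.4006 + 7.7249 + 0.6643 + 24.2250 + 35.4019 + 0.7611 = 113.825
df = (4−1)(3−1) = 6. Since 113.825 > 14.449, reject the null hypothesis of independence at α = 0.025.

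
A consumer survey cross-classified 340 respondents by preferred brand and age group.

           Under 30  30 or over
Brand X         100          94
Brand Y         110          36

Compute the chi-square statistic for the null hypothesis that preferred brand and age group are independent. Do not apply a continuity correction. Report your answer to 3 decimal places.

Row totals: 194, 146. Column totals: 210, 130. Grand total N = 340.
Expected counts (row total × column total / N):
  Brand X, Under 30: 194×210/340 = 119.8235
  Brand X, 30 or over: 194×130/340 = 74.1765
  Brand Y, Under 30: 146×210/340 = 90.1765
  Brand Y, 30 or over: 146×130/340 = 55.8235
Contributions (O − E)²/E:
  (100 − 119.8235)²/119.8235 = 3.2796
  (94 − 74.1765)²/74.1765 = 5.2978
  (110 − 90.1765)²/90.1765 = 4.3578
  (36 − 55.8235)²/55.8235 = 7.0395
χ² = 3.2796 + 5.2978 + 4.3578 + 7.0395 = 19.975

19.975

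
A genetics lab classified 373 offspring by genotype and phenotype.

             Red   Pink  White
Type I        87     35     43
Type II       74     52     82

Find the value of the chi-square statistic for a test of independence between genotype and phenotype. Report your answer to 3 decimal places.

Row totals: 165, 208. Column totals: 161, 87, 125. Grand total N = 373.
Expected counts (row total × column total / N):
  Type I, Red: 165×161/373 = 71.2198
  Type I, Pink: 165×87/373 = 38.4853
  Type I, White: 165×125/373 = 55.2949
  Type II, Red: 208×161/373 = 89.7802
  Type II, Pink: 208×87/373 = 48.5147
  Type II, White: 208×125/373 = 69.7051
Contributions (O − E)²/E:
  (87 − 71.2198)²/71.2198 = 3.4964
  (35 − 38.4853)²/38.4853 = 0.3156
  (43 − 55.2949)²/55.2949 = 2.7338
  (74 − 89.7802)²/89.7802 = 2.7736
  (52 − 48.5147)²/48.5147 = 0.2504
  (82 − 69.7051)²/69.7051 = 2.1686
χ² = 3.4964 + 0.3156 + 2.7338 + 2.7736 + 0.2504 + 2.1686 = 11.738

11.738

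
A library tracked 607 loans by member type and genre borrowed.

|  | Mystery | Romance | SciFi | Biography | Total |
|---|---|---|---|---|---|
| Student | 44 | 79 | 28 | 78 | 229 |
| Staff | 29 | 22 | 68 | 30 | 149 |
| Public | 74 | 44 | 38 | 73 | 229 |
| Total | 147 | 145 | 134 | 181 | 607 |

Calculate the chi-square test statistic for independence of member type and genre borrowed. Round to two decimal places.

Grand total N = 607.
Expected counts (row total × column total / N):
  Student, Mystery: 229×147/607 = 55.458
  Student, Romance: 229×145/607 = 54.703
  Student, SciFi: 229×134/607 = 50.554
  Student, Biography: 229×181/607 = 68.285
  Staff, Mystery: 149×147/607 = 36.084
  Staff, Romance: 149×145/607 = 35.593
  Staff, SciFi: 149×134/607 = 32.893
  Staff, Biography: 149×181/607 = 44.430
  Public, Mystery: 229×147/607 = 55.458
  Public, Romance: 229×145/607 = 54.703
  Public, SciFi: 229×134/607 = 50.554
  Public, Biography: 229×181/607 = 68.285
Contributions (O − E)²/E:
  (44 − 55.458)²/55.458 = 2.3673
  (79 − 54.703)²/54.703 = 10.7918
  (28 − 50.554)²/50.554 = 10.0622
  (78 − 68.285)²/68.285 = 1.3822
  (29 − 36.084)²/36.084 = 1.3907
  (22 − 35.593)²/35.593 = 5.1912
  (68 − 32.893)²/32.893 = 37.4700
  (30 − 44.430)²/44.430 = 4.6866
  (74 − 55.458)²/55.458 = 6.1994
  (44 − 54.703)²/54.703 = 2.0941
  (38 − 50.554)²/50.554 = 3.1175
  (73 − 68.285)²/68.285 = 0.3256
χ² = 2.3673 + 10.7918 + 10.0622 + 1.3822 + 1.3907 + 5.1912 + 37.4700 + 4.6866 + 6.1994 + 2.0941 + 3.1175 + 0.3256 = 85.08

85.08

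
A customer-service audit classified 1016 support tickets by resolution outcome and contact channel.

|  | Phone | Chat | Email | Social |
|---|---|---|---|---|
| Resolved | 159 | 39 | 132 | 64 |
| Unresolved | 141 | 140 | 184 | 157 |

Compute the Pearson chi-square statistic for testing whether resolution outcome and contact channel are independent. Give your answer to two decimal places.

Row totals: 394, 622. Column totals: 300, 179, 316, 221. Grand total N = 1016.
Expected counts (row total × column total / N):
  Resolved, Phone: 394×300/1016 = 116.339
  Resolved, Chat: 394×179/1016 = 69.415
  Resolved, Email: 394×316/1016 = 122.543
  Resolved, Social: 394×221/1016 = 85.703
  Unresolved, Phone: 622×300/1016 = 183.661
  Unresolved, Chat: 622×179/1016 = 109.585
  Unresolved, Email: 622×316/1016 = 193.457
  Unresolved, Social: 622×221/1016 = 135.297
Contributions (O − E)²/E:
  (159 − 116.339)²/116.339 = 15.6436
  (39 − 69.415)²/69.415 = 13.3267
  (132 − 122.543)²/122.543 = 0.7298
  (64 − 85.703)²/85.703 = 5.4960
  (141 − 183.661)²/183.661 = 9.9093
  (140 − 109.585)²/109.585 = 8.4416
  (184 − 193.457)²/193.457 = 0.4623
  (157 − 135.297)²/135.297 = 3.4814
χ² = 15.6436 + 13.3267 + 0.7298 + 5.4960 + 9.9093 + 8.4416 + 0.4623 + 3.4814 = 57.49

57.49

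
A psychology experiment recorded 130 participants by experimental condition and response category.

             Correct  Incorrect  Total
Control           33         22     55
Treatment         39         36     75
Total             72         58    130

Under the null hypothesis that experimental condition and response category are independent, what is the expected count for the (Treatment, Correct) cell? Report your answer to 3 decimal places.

41.538

Row total (Treatment) = 75; column total (Correct) = 72; grand total N = 130.
Expected count = (row total × column total) / N = 75 × 72 / 130 = 41.538.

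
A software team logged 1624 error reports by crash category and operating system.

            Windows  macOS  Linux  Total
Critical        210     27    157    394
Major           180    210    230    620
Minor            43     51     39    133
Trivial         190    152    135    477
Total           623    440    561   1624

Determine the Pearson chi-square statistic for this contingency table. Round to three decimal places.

Grand total N = 1624.
Expected counts (row total × column total / N):
  Critical, Windows: 394×623/1624 = 151.1466
  Critical, macOS: 394×440/1624 = 106.7488
  Critical, Linux: 394×561/1624 = 136.1047
  Major, Windows: 620×623/1624 = 237.8448
  Major, macOS: 620×440/1624 = 167.9803
  Major, Linux: 620×561/1624 = 214.1749
  Minor, Windows: 133×623/1624 = 51.0216
  Minor, macOS: 133×440/1624 = 36.0345
  Minor, Linux: 133×561/1624 = 45.9440
  Trivial, Windows: 477×623/1624 = 182.9871
  Trivial, macOS: 477×440/1624 = 129.2365
  Trivial, Linux: 477×561/1624 = 164.7765
Contributions (O − E)²/E:
  (210 − 151.1466)²/151.1466 = 22.9163
  (27 − 106.7488)²/106.7488 = 59.5779
  (157 − 136.1047)²/136.1047 = 3.2079
  (180 − 237.8448)²/237.8448 = 14.0681
  (210 − 167.9803)²/167.9803 = 10.5111
  (230 − 214.1749)²/214.1749 = 1.1693
  (43 − 51.0216)²/51.0216 = 1.2612
  (51 − 36.0345)²/36.0345 = 6.2153
  (39 − 45.9440)²/45.9440 = 1.0495
  (190 − 182.9871)²/182.9871 = 0.2688
  (152 − 129.2365)²/129.2365 = 4.0095
  (135 − 164.7765)²/164.7765 = 5.3809
χ² = 22.9163 + 59.5779 + 3.2079 + 14.0681 + 10.5111 + 1.1693 + 1.2612 + 6.2153 + 1.0495 + 0.2688 + 4.0095 + 5.3809 = 129.636

129.636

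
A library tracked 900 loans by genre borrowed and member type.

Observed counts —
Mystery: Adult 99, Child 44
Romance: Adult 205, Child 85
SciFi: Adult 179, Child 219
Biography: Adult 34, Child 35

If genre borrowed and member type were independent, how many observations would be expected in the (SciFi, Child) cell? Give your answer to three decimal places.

169.371

Row total (SciFi) = 398; column total (Child) = 383; grand total N = 900.
Expected count = (row total × column total) / N = 398 × 383 / 900 = 169.371.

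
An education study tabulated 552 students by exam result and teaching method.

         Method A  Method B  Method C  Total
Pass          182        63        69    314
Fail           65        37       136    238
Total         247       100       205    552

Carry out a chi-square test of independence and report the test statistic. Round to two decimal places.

75.04

Grand total N = 552.
Expected counts (row total × column total / N):
  Pass, Method A: 314×247/552 = 140.504
  Pass, Method B: 314×100/552 = 56.884
  Pass, Method C: 314×205/552 = 116.612
  Fail, Method A: 238×247/552 = 106.496
  Fail, Method B: 238×100/552 = 43.116
  Fail, Method C: 238×205/552 = 88.388
Contributions (O − E)²/E:
  (182 − 140.504)²/140.504 = 12.2553
  (63 − 56.884)²/56.884 = 0.6576
  (69 − 116.612)²/116.612 = 19.4397
  (65 − 106.496)²/106.496 = 16.1689
  (37 − 43.116)²/43.116 = 0.8676
  (136 − 88.388)²/88.388 = 25.6472
χ² = 12.2553 + 0.6576 + 19.4397 + 16.1689 + 0.8676 + 25.6472 = 75.04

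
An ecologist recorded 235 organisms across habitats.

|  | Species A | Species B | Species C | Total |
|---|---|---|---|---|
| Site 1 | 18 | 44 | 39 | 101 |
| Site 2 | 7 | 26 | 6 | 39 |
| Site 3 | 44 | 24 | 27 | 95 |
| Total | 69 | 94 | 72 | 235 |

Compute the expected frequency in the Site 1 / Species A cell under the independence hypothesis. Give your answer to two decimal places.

29.66

Row total (Site 1) = 101; column total (Species A) = 69; grand total N = 235.
Expected count = (row total × column total) / N = 101 × 69 / 235 = 29.66.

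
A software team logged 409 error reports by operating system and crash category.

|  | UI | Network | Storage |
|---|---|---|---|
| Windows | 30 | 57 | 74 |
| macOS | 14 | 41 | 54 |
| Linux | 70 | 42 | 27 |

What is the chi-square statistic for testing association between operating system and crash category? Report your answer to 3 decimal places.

59.244

Row totals: 161, 109, 139. Column totals: 114, 140, 155. Grand total N = 409.
Expected counts (row total × column total / N):
  Windows, UI: 161×114/409 = 44.8753
  Windows, Network: 161×140/409 = 55.1100
  Windows, Storage: 161×155/409 = 61.0147
  macOS, UI: 109×114/409 = 30.3814
  macOS, Network: 109×140/409 = 37.3105
  macOS, Storage: 109×155/409 = 41.3081
  Linux, UI: 139×114/409 = 38.7433
  Linux, Network: 139×140/409 = 47.5795
  Linux, Storage: 139×155/409 = 52.6773
Contributions (O − E)²/E:
  (30 − 44.8753)²/44.8753 = 4.9309
  (57 − 55.1100)²/55.1100 = 0.0648
  (74 − 61.0147)²/61.0147 = 2.7636
  (14 − 30.3814)²/30.3814 = 8.8327
  (41 − 37.3105)²/37.3105 = 0.3648
  (54 − 41.3081)²/41.3081 = 3.8996
  (70 − 38.7433)²/38.7433 = 25.2168
  (42 − 47.5795)²/47.5795 = 0.6543
  (27 − 52.6773)²/52.6773 = 12.5163
χ² = 4.9309 + 0.0648 + 2.7636 + 8.8327 + 0.3648 + 3.8996 + 25.2168 + 0.6543 + 12.5163 = 59.244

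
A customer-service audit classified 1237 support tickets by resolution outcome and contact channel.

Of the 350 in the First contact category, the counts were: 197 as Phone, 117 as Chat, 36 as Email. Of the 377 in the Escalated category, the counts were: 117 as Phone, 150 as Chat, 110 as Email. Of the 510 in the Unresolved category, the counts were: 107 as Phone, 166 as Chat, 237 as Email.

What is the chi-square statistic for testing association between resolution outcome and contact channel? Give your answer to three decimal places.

169.372

Row totals: 350, 377, 510. Column totals: 421, 433, 383. Grand total N = 1237.
Expected counts (row total × column total / N):
  First contact, Phone: 350×421/1237 = 119.11884
  First contact, Chat: 350×433/1237 = 122.51415
  First contact, Email: 350×383/1237 = 108.36702
  Escalated, Phone: 377×421/1237 = 128.30800
  Escalated, Chat: 377×433/1237 = 131.96524
  Escalated, Email: 377×383/1237 = 116.72676
  Unresolved, Phone: 510×421/1237 = 173.57316
  Unresolved, Chat: 510×433/1237 = 178.52061
  Unresolved, Email: 510×383/1237 = 157.90622
Contributions (O − E)²/E:
  (197 − 119.11884)²/119.11884 = 50.9195
  (117 − 122.51415)²/122.51415 = 0.2482
  (36 − 108.36702)²/108.36702 = 48.3264
  (117 − 128.30800)²/128.30800 = 0.9966
  (150 − 131.96524)²/131.96524 = 2.4647
  (110 − 116.72676)²/116.72676 = 0.3877
  (107 − 173.57316)²/173.57316 = 25.5338
  (166 − 178.52061)²/178.52061 = 0.8781
  (237 − 157.90622)²/157.90622 = 39.6174
χ² = 50.9195 + 0.2482 + 48.3264 + 0.9966 + 2.4647 + 0.3877 + 25.5338 + 0.8781 + 39.6174 = 169.372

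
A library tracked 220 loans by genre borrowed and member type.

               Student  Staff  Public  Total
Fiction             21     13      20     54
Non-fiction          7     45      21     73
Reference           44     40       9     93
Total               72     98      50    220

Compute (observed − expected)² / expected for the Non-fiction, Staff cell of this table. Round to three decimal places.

Row total (Non-fiction) = 73; column total (Staff) = 98; N = 220.
Expected count E = 73 × 98 / 220 = 32.5182.
Contribution = (O − E)²/E = (45 − 32.5182)² / 32.5182 = 4.791.

4.791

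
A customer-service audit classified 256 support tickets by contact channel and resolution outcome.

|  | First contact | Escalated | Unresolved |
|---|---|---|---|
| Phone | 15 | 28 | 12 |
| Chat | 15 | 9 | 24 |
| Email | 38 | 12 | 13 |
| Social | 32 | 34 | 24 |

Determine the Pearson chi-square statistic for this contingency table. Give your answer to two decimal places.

Row totals: 55, 48, 63, 90. Column totals: 100, 83, 73. Grand total N = 256.
Expected counts (row total × column total / N):
  Phone, First contact: 55×100/256 = 21.484
  Phone, Escalated: 55×83/256 = 17.832
  Phone, Unresolved: 55×73/256 = 15.684
  Chat, First contact: 48×100/256 = 18.750
  Chat, Escalated: 48×83/256 = 15.562
  Chat, Unresolved: 48×73/256 = 13.688
  Email, First contact: 63×100/256 = 24.609
  Email, Escalated: 63×83/256 = 20.426
  Email, Unresolved: 63×73/256 = 17.965
  Social, First contact: 90×100/256 = 35.156
  Social, Escalated: 90×83/256 = 29.180
  Social, Unresolved: 90×73/256 = 25.664
Contributions (O − E)²/E:
  (15 − 21.484)²/21.484 = 1.9569
  (28 − 17.832)²/17.832 = 5.7979
  (12 − 15.684)²/15.684 = 0.8653
  (15 − 18.750)²/18.750 = 0.7500
  (9 − 15.562)²/15.562 = 2.7670
  (24 − 13.688)²/13.688 = 7.7687
  (38 − 24.609)²/24.609 = 7.2867
  (12 − 20.426)²/20.426 = 3.4758
  (13 − 17.965)²/17.965 = 1.3722
  (32 − 35.156)²/35.156 = 0.2833
  (34 − 29.180)²/29.180 = 0.7962
  (24 − 25.664)²/25.664 = 0.1079
χ² = 1.9569 + 5.7979 + 0.8653 + 0.7500 + 2.7670 + 7.7687 + 7.2867 + 3.4758 + 1.3722 + 0.2833 + 0.7962 + 0.1079 = 33.23

33.23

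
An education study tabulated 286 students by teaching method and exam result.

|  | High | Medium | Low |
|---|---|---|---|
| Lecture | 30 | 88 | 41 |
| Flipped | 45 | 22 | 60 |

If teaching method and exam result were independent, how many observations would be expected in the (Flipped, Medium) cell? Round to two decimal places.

Row total (Flipped) = 127; column total (Medium) = 110; grand total N = 286.
Expected count = (row total × column total) / N = 127 × 110 / 286 = 48.85.

48.85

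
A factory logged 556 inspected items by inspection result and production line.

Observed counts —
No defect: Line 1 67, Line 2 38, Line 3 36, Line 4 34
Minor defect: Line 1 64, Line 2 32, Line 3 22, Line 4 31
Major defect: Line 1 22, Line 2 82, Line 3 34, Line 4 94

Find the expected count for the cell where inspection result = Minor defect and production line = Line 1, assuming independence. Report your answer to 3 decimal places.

41.002

Row total (Minor defect) = 149; column total (Line 1) = 153; grand total N = 556.
Expected count = (row total × column total) / N = 149 × 153 / 556 = 41.002.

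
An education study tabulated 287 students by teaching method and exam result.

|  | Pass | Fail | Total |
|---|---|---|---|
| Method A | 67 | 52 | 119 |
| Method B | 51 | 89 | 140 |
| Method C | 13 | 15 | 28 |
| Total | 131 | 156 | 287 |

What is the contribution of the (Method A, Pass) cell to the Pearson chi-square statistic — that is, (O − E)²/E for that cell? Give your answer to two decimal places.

Row total (Method A) = 119; column total (Pass) = 131; N = 287.
Expected count E = 119 × 131 / 287 = 54.3171.
Contribution = (O − E)²/E = (67 − 54.3171)² / 54.3171 = 2.96.

2.96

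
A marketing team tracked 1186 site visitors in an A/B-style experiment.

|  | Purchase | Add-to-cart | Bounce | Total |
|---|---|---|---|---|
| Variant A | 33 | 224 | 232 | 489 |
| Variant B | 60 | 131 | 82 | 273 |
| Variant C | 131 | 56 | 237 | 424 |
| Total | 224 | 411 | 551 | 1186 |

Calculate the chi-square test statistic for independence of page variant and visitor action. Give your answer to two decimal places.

Grand total N = 1186.
Expected counts (row total × column total / N):
  Variant A, Purchase: 489×224/1186 = 92.3575
  Variant A, Add-to-cart: 489×411/1186 = 169.4595
  Variant A, Bounce: 489×551/1186 = 227.1830
  Variant B, Purchase: 273×224/1186 = 51.5616
  Variant B, Add-to-cart: 273×411/1186 = 94.6062
  Variant B, Bounce: 273×551/1186 = 126.8322
  Variant C, Purchase: 424×224/1186 = 80.0809
  Variant C, Add-to-cart: 424×411/1186 = 146.9342
  Variant C, Bounce: 424×551/1186 = 196.9848
Contributions (O − E)²/E:
  (33 − 92.3575)²/92.3575 = 38.1486
  (224 − 169.4595)²/169.4595 = 17.5538
  (232 − 227.1830)²/227.1830 = 0.1021
  (60 − 51.5616)²/51.5616 = 1.3810
  (131 − 94.6062)²/94.6062 = 14.0002
  (82 − 126.8322)²/126.8322 = 15.8471
  (131 − 80.0809)²/80.0809 = 32.3767
  (56 − 146.9342)²/146.9342 = 56.2771
  (237 − 196.9848)²/196.9848 = 8.1286
χ² = 38.1486 + 17.5538 + 0.1021 + 1.3810 + 14.0002 + 15.8471 + 32.3767 + 56.2771 + 8.1286 = 183.82

183.82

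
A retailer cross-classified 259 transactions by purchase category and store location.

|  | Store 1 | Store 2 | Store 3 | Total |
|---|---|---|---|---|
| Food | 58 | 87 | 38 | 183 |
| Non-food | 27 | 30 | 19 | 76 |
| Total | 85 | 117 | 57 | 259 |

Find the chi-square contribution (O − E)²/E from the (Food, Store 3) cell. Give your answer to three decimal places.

0.128

Row total (Food) = 183; column total (Store 3) = 57; N = 259.
Expected count E = 183 × 57 / 259 = 40.2741.
Contribution = (O − E)²/E = (38 − 40.2741)² / 40.2741 = 0.128.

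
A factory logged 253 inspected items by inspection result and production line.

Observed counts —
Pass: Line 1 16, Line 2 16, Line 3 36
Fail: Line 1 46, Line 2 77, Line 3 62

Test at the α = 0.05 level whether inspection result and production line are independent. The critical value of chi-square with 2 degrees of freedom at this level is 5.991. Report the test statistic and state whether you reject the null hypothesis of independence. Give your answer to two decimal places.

Row totals: 68, 185. Column totals: 62, 93, 98. Grand total N = 253.
Expected counts (row total × column total / N):
  Pass, Line 1: 68×62/253 = 16.664
  Pass, Line 2: 68×93/253 = 24.996
  Pass, Line 3: 68×98/253 = 26.340
  Fail, Line 1: 185×62/253 = 45.336
  Fail, Line 2: 185×93/253 = 68.004
  Fail, Line 3: 185×98/253 = 71.660
Contributions (O − E)²/E:
  (16 − 16.664)²/16.664 = 0.0265
  (16 − 24.996)²/24.996 = 3.2376
  (36 − 26.340)²/26.340 = 3.5427
  (46 − 45.336)²/45.336 = 0.0097
  (77 − 68.004)²/68.004 = 1.1900
  (62 − 71.660)²/71.660 = 1.3022
χ² = 0.0265 + 3.2376 + 3.5427 + 0.0097 + 1.1900 + 1.3022 = 9.31
df = (2−1)(3−1) = 2. Since 9.31 > 5.991, reject the null hypothesis of independence at α = 0.05.

9.31; reject H₀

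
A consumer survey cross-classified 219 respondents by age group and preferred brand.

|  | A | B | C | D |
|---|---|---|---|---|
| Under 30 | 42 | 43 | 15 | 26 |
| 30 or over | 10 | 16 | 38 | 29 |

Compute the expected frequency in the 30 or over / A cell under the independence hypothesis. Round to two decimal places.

22.08

Row total (30 or over) = 93; column total (A) = 52; grand total N = 219.
Expected count = (row total × column total) / N = 93 × 52 / 219 = 22.08.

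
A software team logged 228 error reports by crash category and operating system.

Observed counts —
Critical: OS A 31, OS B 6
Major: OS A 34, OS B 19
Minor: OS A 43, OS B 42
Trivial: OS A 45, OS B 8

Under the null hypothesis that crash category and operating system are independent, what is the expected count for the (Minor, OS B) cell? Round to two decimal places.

27.96

Row total (Minor) = 85; column total (OS B) = 75; grand total N = 228.
Expected count = (row total × column total) / N = 85 × 75 / 228 = 27.96.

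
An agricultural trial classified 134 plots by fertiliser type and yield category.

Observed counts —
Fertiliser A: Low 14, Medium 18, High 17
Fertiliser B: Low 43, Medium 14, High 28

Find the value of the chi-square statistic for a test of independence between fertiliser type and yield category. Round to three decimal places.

8.915

Row totals: 49, 85. Column totals: 57, 32, 45. Grand total N = 134.
Expected counts (row total × column total / N):
  Fertiliser A, Low: 49×57/134 = 20.8433
  Fertiliser A, Medium: 49×32/134 = 11.7015
  Fertiliser A, High: 49×45/134 = 16.4552
  Fertiliser B, Low: 85×57/134 = 36.1567
  Fertiliser B, Medium: 85×32/134 = 20.2985
  Fertiliser B, High: 85×45/134 = 28.5448
Contributions (O − E)²/E:
  (14 − 20.8433)²/20.8433 = 2.2468
  (18 − 11.7015)²/11.7015 = 3.3903
  (17 − 16.4552)²/16.4552 = 0.0180
  (43 − 36.1567)²/36.1567 = 1.2952
  (14 − 20.2985)²/20.2985 = 1.9544
  (28 − 28.5448)²/28.5448 = 0.0104
χ² = 2.2468 + 3.3903 + 0.0180 + 1.2952 + 1.9544 + 0.0104 = 8.915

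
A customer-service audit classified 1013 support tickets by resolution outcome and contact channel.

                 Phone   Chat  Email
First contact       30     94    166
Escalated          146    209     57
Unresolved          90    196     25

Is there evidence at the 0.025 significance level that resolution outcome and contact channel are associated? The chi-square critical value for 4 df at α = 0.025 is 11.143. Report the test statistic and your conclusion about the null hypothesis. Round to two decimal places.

251.43; reject H₀

Row totals: 290, 412, 311. Column totals: 266, 499, 248. Grand total N = 1013.
Expected counts (row total × column total / N):
  First contact, Phone: 290×266/1013 = 76.150
  First contact, Chat: 290×499/1013 = 142.853
  First contact, Email: 290×248/1013 = 70.997
  Escalated, Phone: 412×266/1013 = 108.186
  Escalated, Chat: 412×499/1013 = 202.950
  Escalated, Email: 412×248/1013 = 100.865
  Unresolved, Phone: 311×266/1013 = 81.664
  Unresolved, Chat: 311×499/1013 = 153.197
  Unresolved, Email: 311×248/1013 = 76.138
Contributions (O − E)²/E:
  (30 − 76.150)²/76.150 = 27.9688
  (94 − 142.853)²/142.853 = 16.7068
  (166 − 70.997)²/70.997 = 127.1261
  (146 − 108.186)²/108.186 = 13.2170
  (209 − 202.950)²/202.950 = 0.1804
  (57 − 100.865)²/100.865 = 19.0764
  (90 − 81.664)²/81.664 = 0.8509
  (196 − 153.197)²/153.197 = 11.9591
  (25 − 76.138)²/76.138 = 34.3468
χ² = 27.9688 + 16.7068 + 127.1261 + 13.2170 + 0.1804 + 19.0764 + 0.8509 + 11.9591 + 34.3468 = 251.43
df = (3−1)(3−1) = 4. Since 251.43 > 11.143, reject the null hypothesis of independence at α = 0.025.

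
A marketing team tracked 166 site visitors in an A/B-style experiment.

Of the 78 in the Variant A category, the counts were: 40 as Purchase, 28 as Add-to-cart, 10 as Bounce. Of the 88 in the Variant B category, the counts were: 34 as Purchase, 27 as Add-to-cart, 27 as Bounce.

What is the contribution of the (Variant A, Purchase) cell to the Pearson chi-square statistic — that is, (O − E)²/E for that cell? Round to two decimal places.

Row total (Variant A) = 78; column total (Purchase) = 74; N = 166.
Expected count E = 78 × 74 / 166 = 34.771.
Contribution = (O − E)²/E = (40 − 34.771)² / 34.771 = 0.79.

0.79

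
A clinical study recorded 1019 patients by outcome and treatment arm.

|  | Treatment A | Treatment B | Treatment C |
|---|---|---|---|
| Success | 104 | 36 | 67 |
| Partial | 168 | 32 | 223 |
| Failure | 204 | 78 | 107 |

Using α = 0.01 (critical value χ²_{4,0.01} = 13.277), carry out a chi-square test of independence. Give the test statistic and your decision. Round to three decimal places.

67.432; reject H₀

Row totals: 207, 423, 389. Column totals: 476, 146, 397. Grand total N = 1019.
Expected counts (row total × column total / N):
  Success, Treatment A: 207×476/1019 = 96.6948
  Success, Treatment B: 207×146/1019 = 29.6585
  Success, Treatment C: 207×397/1019 = 80.6467
  Partial, Treatment A: 423×476/1019 = 197.5937
  Partial, Treatment B: 423×146/1019 = 60.6065
  Partial, Treatment C: 423×397/1019 = 164.7998
  Failure, Treatment A: 389×476/1019 = 181.7115
  Failure, Treatment B: 389×146/1019 = 55.7350
  Failure, Treatment C: 389×397/1019 = 151.5535
Contributions (O − E)²/E:
  (104 − 96.6948)²/96.6948 = 0.5519
  (36 − 29.6585)²/29.6585 = 1.3559
  (67 − 80.6467)²/80.6467 = 2.3092
  (168 − 197.5937)²/197.5937 = 4.4323
  (32 − 60.6065)²/60.6065 = 13.5024
  (223 − 164.7998)²/164.7998 = 20.5538
  (204 − 181.7115)²/181.7115 = 2.7339
  (78 − 55.7350)²/55.7350 = 8.8944
  (107 − 151.5535)²/151.5535 = 13.0978
χ² = 0.5519 + 1.3559 + 2.3092 + 4.4323 + 13.5024 + 20.5538 + 2.7339 + 8.8944 + 13.0978 = 67.432
df = (3−1)(3−1) = 4. Since 67.432 > 13.277, reject the null hypothesis of independence at α = 0.01.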